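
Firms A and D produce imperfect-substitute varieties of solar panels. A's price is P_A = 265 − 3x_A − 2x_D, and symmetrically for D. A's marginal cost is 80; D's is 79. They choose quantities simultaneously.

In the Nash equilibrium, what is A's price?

Firm A's profit: π = x_A(265 − 3x_A − 2x_D) − 80x_A.
∂π/∂x_A = 185 − 6x_A − 2x_D = 0 ⇒ x_A = 185/6 − (1/3)x_D.
Similarly x_D = 31 − (1/3)x_A.
Substituting the second reaction function into the first: x_A = 185/6 − (1/3)(31 − (1/3)x_A), which gives (8/9)x_A = 20.5 ⇒ x_A = 23.0625.
Then x_D = 31 − (1/3)·23.0625 = 23.3125.
P_A = 265 − 3·23.0625 − 2·23.3125 = 149.1875.

149.1875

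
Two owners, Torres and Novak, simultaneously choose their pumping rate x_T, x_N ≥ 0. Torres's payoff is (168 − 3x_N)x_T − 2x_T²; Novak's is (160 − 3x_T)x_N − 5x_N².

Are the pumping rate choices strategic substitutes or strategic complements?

Expanding Torres's payoff: 168x_T − 3x_Nx_T − 2x_T².
∂π/∂x_T = 168 − 3x_N − 4x_T = 0, so x_T = 42 − 0.75x_N.
The best-response slope dx_T/dx_N = −0.75 < 0: the reaction function is downward-sloping, so the choices are strategic substitutes.

strategic substitutes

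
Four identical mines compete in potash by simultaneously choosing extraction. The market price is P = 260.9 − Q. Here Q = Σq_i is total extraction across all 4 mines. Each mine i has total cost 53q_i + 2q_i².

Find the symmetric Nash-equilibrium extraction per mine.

23.1

A representative mine's profit is π_i = q_i(260.9 − Q) − 53q_i − 2q_i², with Q = q_i + Σ_{j≠i} q_j.
First-order condition: 207.9 − 6q_i − Σ_{j≠i} q_j = 0.
In a symmetric equilibrium every mine chooses the same q, so Σ_{j≠i} q_j = 3q. The condition becomes 207.9 − 9q = 0, giving q = 207.9/9 = 23.1.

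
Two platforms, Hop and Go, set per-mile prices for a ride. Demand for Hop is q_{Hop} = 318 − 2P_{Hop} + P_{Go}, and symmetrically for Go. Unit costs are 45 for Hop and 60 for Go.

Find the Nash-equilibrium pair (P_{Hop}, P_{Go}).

138, 144

Hop's profit: π = (P_{Hop} − 45)(318 − 2P_{Hop} + P_{Go}).
∂π/∂P_{Hop} = 408 − 4P_{Hop} + P_{Go} = 0 ⇒ P_{Hop} = 102 + 0.25P_{Go}.
Similarly P_{Go} = 109.5 + 0.25P_{Hop}.
Substituting the second reaction function into the first: P_{Hop} = 102 + 0.25(109.5 + 0.25P_{Hop}), which gives 0.9375P_{Hop} = 129.375 ⇒ P_{Hop} = 138.
Then P_{Go} = 109.5 + 0.25·138 = 144.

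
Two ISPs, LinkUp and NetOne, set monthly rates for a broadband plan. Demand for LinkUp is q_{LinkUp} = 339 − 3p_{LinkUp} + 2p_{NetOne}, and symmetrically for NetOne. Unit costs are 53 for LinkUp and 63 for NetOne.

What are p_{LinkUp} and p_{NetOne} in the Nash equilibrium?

126.375, 130.125

LinkUp's profit: π = (p_{LinkUp} − 53)(339 − 3p_{LinkUp} + 2p_{NetOne}).
∂π/∂p_{LinkUp} = 498 − 6p_{LinkUp} + 2p_{NetOne} = 0 ⇒ p_{LinkUp} = 83 + (1/3)p_{NetOne}.
Similarly p_{NetOne} = 88 + (1/3)p_{LinkUp}.
Solving the two reaction functions simultaneously: (1 − (1/3)(1/3))p_{LinkUp} = 83 + (1/3)·88, so (8/9)p_{LinkUp} = 337/3 and p_{LinkUp} = 126.375.
Then p_{NetOne} = 88 + (1/3)·126.375 = 130.125.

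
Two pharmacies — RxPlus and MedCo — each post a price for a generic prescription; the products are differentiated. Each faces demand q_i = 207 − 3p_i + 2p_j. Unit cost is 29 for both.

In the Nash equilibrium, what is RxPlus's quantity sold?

133.5

RxPlus's profit: π = (p_{RxPlus} − 29)(207 − 3p_{RxPlus} + 2p_{MedCo}).
∂π/∂p_{RxPlus} = 294 − 6p_{RxPlus} + 2p_{MedCo} = 0 ⇒ p_{RxPlus} = 49 + (1/3)p_{MedCo}.
The game is symmetric, so in equilibrium p_{MedCo} = p_{RxPlus}: the reaction function gives (2/3)p_{RxPlus} = 49, hence p_{RxPlus} = 73.5.
q_{RxPlus} = 207 − 3·73.5 + 2·73.5 = 133.5.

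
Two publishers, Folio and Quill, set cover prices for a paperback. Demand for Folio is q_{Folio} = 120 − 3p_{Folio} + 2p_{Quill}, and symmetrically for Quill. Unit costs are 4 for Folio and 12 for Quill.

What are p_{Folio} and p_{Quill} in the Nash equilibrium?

34.5, 37.5

Folio's profit: π = (p_{Folio} − 4)(120 − 3p_{Folio} + 2p_{Quill}).
∂π/∂p_{Folio} = 132 − 6p_{Folio} + 2p_{Quill} = 0 ⇒ p_{Folio} = 22 + (1/3)p_{Quill}.
Similarly p_{Quill} = 26 + (1/3)p_{Folio}.
Plugging p_{Quill} into Folio's best response: p_{Folio} = 22 + (1/3)(26 + (1/3)p_{Folio}) ⇒ (8/9)p_{Folio} = 92/3, so p_{Folio} = 34.5.
Then p_{Quill} = 26 + (1/3)·34.5 = 37.5.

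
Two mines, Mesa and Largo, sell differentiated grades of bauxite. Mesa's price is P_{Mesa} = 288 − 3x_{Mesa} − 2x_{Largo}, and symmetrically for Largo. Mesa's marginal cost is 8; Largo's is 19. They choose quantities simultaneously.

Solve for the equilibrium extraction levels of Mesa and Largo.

35.6875, 32.9375

Mine Mesa's profit: π = x_{Mesa}(288 − 3x_{Mesa} − 2x_{Largo}) − 8x_{Mesa}.
∂π/∂x_{Mesa} = 280 − 6x_{Mesa} − 2x_{Largo} = 0 ⇒ x_{Mesa} = 140/3 − (1/3)x_{Largo}.
Similarly x_{Largo} = 269/6 − (1/3)x_{Mesa}.
Solving the two reaction functions simultaneously: (1 − (−1/3)(−1/3))x_{Mesa} = 140/3 − (1/3)·(269/6), so (8/9)x_{Mesa} = 571/18 and x_{Mesa} = 35.6875.
Then x_{Largo} = 269/6 − (1/3)·35.6875 = 32.9375.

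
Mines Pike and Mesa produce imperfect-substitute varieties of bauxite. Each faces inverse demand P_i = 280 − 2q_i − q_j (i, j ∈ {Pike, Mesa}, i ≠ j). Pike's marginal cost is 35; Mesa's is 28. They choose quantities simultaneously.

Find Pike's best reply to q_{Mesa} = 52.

48.25

Mine Pike's profit: π = q_{Pike}(280 − 2q_{Pike} − q_{Mesa}) − 35q_{Pike}.
∂π/∂q_{Pike} = 245 − 4q_{Pike} − q_{Mesa} = 0 ⇒ q_{Pike} = 61.25 − 0.25q_{Mesa}.
At q_{Mesa} = 52: q_{Pike} = 61.25 − 0.25·52 = 48.25.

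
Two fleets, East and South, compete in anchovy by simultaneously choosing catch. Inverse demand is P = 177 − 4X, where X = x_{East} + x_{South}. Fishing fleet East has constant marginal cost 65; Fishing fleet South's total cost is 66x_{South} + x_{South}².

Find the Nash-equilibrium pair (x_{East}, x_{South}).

Fishing fleet East's profit: π = x_{East}(177 − 4(x_{East} + x_{South})) − 65x_{East}.
∂π/∂x_{East} = 112 − 8x_{East} − 4x_{South} = 0, so x_{East} = 14 − 0.5x_{South}.
For South: ∂π/∂x_{South} = 111 − 10x_{South} − 4x_{East} = 0 ⇒ x_{South} = 11.1 − 0.4x_{East}.
Solving the two reaction functions simultaneously: (1 − (−0.5)(−0.4))x_{East} = 14 − 0.5·11.1, so 0.8x_{East} = 8.45 and x_{East} = 10.5625.
Then x_{South} = 11.1 − 0.4·10.5625 = 6.875.

10.5625, 6.875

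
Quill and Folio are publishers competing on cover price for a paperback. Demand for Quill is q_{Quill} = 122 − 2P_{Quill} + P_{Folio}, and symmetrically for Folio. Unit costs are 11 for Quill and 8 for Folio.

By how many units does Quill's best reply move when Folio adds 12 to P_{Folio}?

3

Quill's profit: π = (P_{Quill} − 11)(122 − 2P_{Quill} + P_{Folio}).
∂π/∂P_{Quill} = 144 − 4P_{Quill} + P_{Folio} = 0 ⇒ P_{Quill} = 36 + 0.25P_{Folio}.
The reaction-function slope is 0.25, so a 12-unit rise in P_{Folio} moves P_{Quill} by 0.25 × 12 = 3. Quill's best response rises — the actions are strategic complements.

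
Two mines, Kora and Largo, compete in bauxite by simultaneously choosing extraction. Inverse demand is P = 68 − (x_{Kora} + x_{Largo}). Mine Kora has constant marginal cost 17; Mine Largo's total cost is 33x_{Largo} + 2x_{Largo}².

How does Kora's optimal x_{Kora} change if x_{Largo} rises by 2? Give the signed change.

Mine Kora's profit: π = x_{Kora}(68 − (x_{Kora} + x_{Largo})) − 17x_{Kora}.
∂π/∂x_{Kora} = 51 − 2x_{Kora} − x_{Largo} = 0, so x_{Kora} = 25.5 − 0.5x_{Largo}.
The reaction-function slope is −0.5, so a 2-unit rise in x_{Largo} moves x_{Kora} by −0.5 × 2 = −1. Kora's best response falls — the actions are strategic substitutes.

-1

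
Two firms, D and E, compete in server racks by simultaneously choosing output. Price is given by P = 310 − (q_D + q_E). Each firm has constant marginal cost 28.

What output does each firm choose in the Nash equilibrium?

Firm D's profit: π = q_D(310 − (q_D + q_E)) − 28q_D.
∂π/∂q_D = 282 − 2q_D − q_E = 0, so q_D = 141 − 0.5q_E.
The game is symmetric, so in equilibrium q_E = q_D: the reaction function gives 1.5q_D = 141, hence q_D = 94.

94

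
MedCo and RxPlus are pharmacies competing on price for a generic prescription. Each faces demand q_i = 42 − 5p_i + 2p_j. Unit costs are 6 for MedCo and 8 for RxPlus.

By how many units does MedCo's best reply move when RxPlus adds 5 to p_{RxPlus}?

1

MedCo's profit: π = (p_{MedCo} − 6)(42 − 5p_{MedCo} + 2p_{RxPlus}).
∂π/∂p_{MedCo} = 72 − 10p_{MedCo} + 2p_{RxPlus} = 0 ⇒ p_{MedCo} = 7.2 + 0.2p_{RxPlus}.
The reaction-function slope is 0.2, so a 5-unit rise in p_{RxPlus} moves p_{MedCo} by 0.2 × 5 = 1. MedCo's best response rises — the actions are strategic complements.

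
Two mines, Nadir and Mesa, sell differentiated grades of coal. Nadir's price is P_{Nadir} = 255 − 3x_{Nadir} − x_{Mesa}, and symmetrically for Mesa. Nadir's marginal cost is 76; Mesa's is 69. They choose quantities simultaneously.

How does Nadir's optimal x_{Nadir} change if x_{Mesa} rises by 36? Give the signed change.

Mine Nadir's profit: π = x_{Nadir}(255 − 3x_{Nadir} − x_{Mesa}) − 76x_{Nadir}.
∂π/∂x_{Nadir} = 179 − 6x_{Nadir} − x_{Mesa} = 0 ⇒ x_{Nadir} = 179/6 − (1/6)x_{Mesa}.
The reaction-function slope is −1/6, so a 36-unit rise in x_{Mesa} moves x_{Nadir} by −1/6 × 36 = −6. Nadir's best response falls — the actions are strategic substitutes.

-6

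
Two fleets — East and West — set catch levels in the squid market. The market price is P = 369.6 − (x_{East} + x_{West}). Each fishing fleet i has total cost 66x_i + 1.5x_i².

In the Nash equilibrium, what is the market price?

Fishing fleet East's profit: π = x_{East}(369.6 − (x_{East} + x_{West})) − 66x_{East} − 1.5x_{East}².
∂π/∂x_{East} = 303.6 − 5x_{East} − x_{West} = 0, so x_{East} = 60.72 − 0.2x_{West}.
The game is symmetric, so in equilibrium x_{West} = x_{East}: the reaction function gives 1.2x_{East} = 60.72, hence x_{East} = 50.6.
Equilibrium price: P = 369.6 − 101.2 = 268.4.

268.4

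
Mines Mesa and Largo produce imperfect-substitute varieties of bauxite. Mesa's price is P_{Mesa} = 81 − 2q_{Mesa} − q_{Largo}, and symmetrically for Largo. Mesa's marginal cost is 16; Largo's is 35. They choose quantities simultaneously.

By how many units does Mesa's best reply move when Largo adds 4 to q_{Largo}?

-1

Mine Mesa's profit: π = q_{Mesa}(81 − 2q_{Mesa} − q_{Largo}) − 16q_{Mesa}.
∂π/∂q_{Mesa} = 65 − 4q_{Mesa} − q_{Largo} = 0 ⇒ q_{Mesa} = 16.25 − 0.25q_{Largo}.
The reaction-function slope is −0.25, so a 4-unit rise in q_{Largo} moves q_{Mesa} by −0.25 × 4 = −1. Mesa's best response falls — the actions are strategic substitutes.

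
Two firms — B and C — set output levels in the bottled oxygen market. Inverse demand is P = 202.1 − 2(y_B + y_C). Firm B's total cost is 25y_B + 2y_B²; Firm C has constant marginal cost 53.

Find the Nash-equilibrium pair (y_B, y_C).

Firm B's profit: π = y_B(202.1 − 2(y_B + y_C)) − 25y_B − 2y_B².
∂π/∂y_B = 177.1 − 8y_B − 2y_C = 0, so y_B = 22.1375 − 0.25y_C.
For C: ∂π/∂y_C = 149.1 − 4y_C − 2y_B = 0 ⇒ y_C = 37.275 − 0.5y_B.
Solving the two reaction functions simultaneously: (1 − (−0.25)(−0.5))y_B = 22.1375 − 0.25·37.275, so 0.875y_B = 2051/160 and y_B = 14.65.
Then y_C = 37.275 − 0.5·14.65 = 29.95.

14.65, 29.95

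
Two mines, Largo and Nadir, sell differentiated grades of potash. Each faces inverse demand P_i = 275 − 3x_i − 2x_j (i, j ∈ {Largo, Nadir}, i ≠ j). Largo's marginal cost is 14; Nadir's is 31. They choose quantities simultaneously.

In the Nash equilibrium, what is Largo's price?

Mine Largo's profit: π = x_{Largo}(275 − 3x_{Largo} − 2x_{Nadir}) − 14x_{Largo}.
∂π/∂x_{Largo} = 261 − 6x_{Largo} − 2x_{Nadir} = 0 ⇒ x_{Largo} = 43.5 − (1/3)x_{Nadir}.
Similarly x_{Nadir} = 122/3 − (1/3)x_{Largo}.
Substituting the second reaction function into the first: x_{Largo} = 43.5 − (1/3)(122/3 − (1/3)x_{Largo}), which gives (8/9)x_{Largo} = 539/18 ⇒ x_{Largo} = 33.6875.
Then x_{Nadir} = 122/3 − (1/3)·33.6875 = 29.4375.
P_{Largo} = 275 − 3·33.6875 − 2·29.4375 = 115.0625.

115.0625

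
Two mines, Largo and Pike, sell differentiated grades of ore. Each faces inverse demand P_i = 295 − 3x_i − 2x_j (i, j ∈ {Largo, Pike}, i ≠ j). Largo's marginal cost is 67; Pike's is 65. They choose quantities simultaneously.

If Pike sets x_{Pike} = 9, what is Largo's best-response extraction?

35

Mine Largo's profit: π = x_{Largo}(295 − 3x_{Largo} − 2x_{Pike}) − 67x_{Largo}.
∂π/∂x_{Largo} = 228 − 6x_{Largo} − 2x_{Pike} = 0 ⇒ x_{Largo} = 38 − (1/3)x_{Pike}.
At x_{Pike} = 9: x_{Largo} = 38 − (1/3)·9 = 35.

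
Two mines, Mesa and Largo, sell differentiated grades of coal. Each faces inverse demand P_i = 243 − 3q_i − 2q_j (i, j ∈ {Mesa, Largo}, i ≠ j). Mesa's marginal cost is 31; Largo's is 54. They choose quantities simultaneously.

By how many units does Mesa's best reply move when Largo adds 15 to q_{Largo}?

Mine Mesa's profit: π = q_{Mesa}(243 − 3q_{Mesa} − 2q_{Largo}) − 31q_{Mesa}.
∂π/∂q_{Mesa} = 212 − 6q_{Mesa} − 2q_{Largo} = 0 ⇒ q_{Mesa} = 106/3 − (1/3)q_{Largo}.
The reaction-function slope is −1/3, so a 15-unit rise in q_{Largo} moves q_{Mesa} by −1/3 × 15 = −5. Mesa's best response falls — the actions are strategic substitutes.

-5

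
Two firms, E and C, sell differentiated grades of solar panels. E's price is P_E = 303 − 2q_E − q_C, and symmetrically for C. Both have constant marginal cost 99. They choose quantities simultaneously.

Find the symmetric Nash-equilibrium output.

40.8

Firm E's profit: π = q_E(303 − 2q_E − q_C) − 99q_E.
∂π/∂q_E = 204 − 4q_E − q_C = 0 ⇒ q_E = 51 − 0.25q_C.
By symmetry q_C = q_E; substituting into the reaction function, 1.25q_E = 51 and q_E = 40.8.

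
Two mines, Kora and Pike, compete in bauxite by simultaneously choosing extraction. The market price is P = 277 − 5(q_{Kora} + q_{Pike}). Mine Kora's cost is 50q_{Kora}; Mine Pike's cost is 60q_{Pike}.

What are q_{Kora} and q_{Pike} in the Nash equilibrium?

15.8, 13.8

Mine Kora's profit: π = q_{Kora}(277 − 5(q_{Kora} + q_{Pike})) − 50q_{Kora}.
∂π/∂q_{Kora} = 227 − 10q_{Kora} − 5q_{Pike} = 0, so q_{Kora} = 22.7 − 0.5q_{Pike}.
By the same steps for Pike: q_{Pike} = 21.7 − 0.5q_{Kora}.
Substituting the second reaction function into the first: q_{Kora} = 22.7 − 0.5(21.7 − 0.5q_{Kora}), which gives 0.75q_{Kora} = 11.85 ⇒ q_{Kora} = 15.8.
Then q_{Pike} = 21.7 − 0.5·15.8 = 13.8.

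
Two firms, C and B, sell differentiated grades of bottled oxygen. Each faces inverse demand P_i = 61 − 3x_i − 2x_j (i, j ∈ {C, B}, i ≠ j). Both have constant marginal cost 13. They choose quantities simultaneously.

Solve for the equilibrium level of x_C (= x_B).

6

Firm C's profit: π = x_C(61 − 3x_C − 2x_B) − 13x_C.
∂π/∂x_C = 48 − 6x_C − 2x_B = 0 ⇒ x_C = 8 − (1/3)x_B.
The game is symmetric, so in equilibrium x_B = x_C: the reaction function gives (4/3)x_C = 8, hence x_C = 6.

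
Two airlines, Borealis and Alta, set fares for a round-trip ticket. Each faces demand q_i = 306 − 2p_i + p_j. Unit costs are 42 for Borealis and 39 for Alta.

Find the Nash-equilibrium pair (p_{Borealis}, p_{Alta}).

Borealis's profit: π = (p_{Borealis} − 42)(306 − 2p_{Borealis} + p_{Alta}).
∂π/∂p_{Borealis} = 390 − 4p_{Borealis} + p_{Alta} = 0 ⇒ p_{Borealis} = 97.5 + 0.25p_{Alta}.
Similarly p_{Alta} = 96 + 0.25p_{Borealis}.
Plugging p_{Alta} into Borealis's best response: p_{Borealis} = 97.5 + 0.25(96 + 0.25p_{Borealis}) ⇒ 0.9375p_{Borealis} = 121.5, so p_{Borealis} = 129.6.
Then p_{Alta} = 96 + 0.25·129.6 = 128.4.

129.6, 128.4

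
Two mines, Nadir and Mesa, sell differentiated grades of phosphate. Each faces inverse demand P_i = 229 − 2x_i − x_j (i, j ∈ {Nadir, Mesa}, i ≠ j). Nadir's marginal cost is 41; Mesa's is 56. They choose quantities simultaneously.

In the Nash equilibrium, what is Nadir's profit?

2979.92

Mine Nadir's profit: π = x_{Nadir}(229 − 2x_{Nadir} − x_{Mesa}) − 41x_{Nadir}.
∂π/∂x_{Nadir} = 188 − 4x_{Nadir} − x_{Mesa} = 0 ⇒ x_{Nadir} = 47 − 0.25x_{Mesa}.
Similarly x_{Mesa} = 43.25 − 0.25x_{Nadir}.
Substituting the second reaction function into the first: x_{Nadir} = 47 − 0.25(43.25 − 0.25x_{Nadir}), which gives 0.9375x_{Nadir} = 36.1875 ⇒ x_{Nadir} = 38.6.
Then x_{Mesa} = 43.25 − 0.25·38.6 = 33.6.
P_{Nadir} = 229 − 2·38.6 − 33.6 = 118.2.
Profit = (118.2 − 41)·38.6 = 2979.92.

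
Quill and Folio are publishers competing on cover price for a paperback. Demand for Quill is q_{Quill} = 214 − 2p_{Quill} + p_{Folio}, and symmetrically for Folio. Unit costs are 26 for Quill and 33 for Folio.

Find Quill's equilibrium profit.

8089.92

Quill's profit: π = (p_{Quill} − 26)(214 − 2p_{Quill} + p_{Folio}).
∂π/∂p_{Quill} = 266 − 4p_{Quill} + p_{Folio} = 0 ⇒ p_{Quill} = 66.5 + 0.25p_{Folio}.
Similarly p_{Folio} = 70 + 0.25p_{Quill}.
Substituting the second reaction function into the first: p_{Quill} = 66.5 + 0.25(70 + 0.25p_{Quill}), which gives 0.9375p_{Quill} = 84 ⇒ p_{Quill} = 89.6.
Then p_{Folio} = 70 + 0.25·89.6 = 92.4.
q_{Quill} = 214 − 2·89.6 + 92.4 = 127.2.
Profit = (89.6 − 26)·127.2 = 8089.92.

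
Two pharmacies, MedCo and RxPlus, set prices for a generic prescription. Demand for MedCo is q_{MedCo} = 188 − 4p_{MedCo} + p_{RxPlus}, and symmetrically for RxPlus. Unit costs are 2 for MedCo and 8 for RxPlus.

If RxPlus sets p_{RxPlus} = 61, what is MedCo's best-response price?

32.125

MedCo's profit: π = (p_{MedCo} − 2)(188 − 4p_{MedCo} + p_{RxPlus}).
∂π/∂p_{MedCo} = 196 − 8p_{MedCo} + p_{RxPlus} = 0 ⇒ p_{MedCo} = 24.5 + 0.125p_{RxPlus}.
At p_{RxPlus} = 61: p_{MedCo} = 24.5 + 0.125·61 = 32.125.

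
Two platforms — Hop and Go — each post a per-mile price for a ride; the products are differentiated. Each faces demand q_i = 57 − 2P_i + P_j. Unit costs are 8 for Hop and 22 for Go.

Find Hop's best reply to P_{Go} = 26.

24.75

Hop's profit: π = (P_{Hop} − 8)(57 − 2P_{Hop} + P_{Go}).
∂π/∂P_{Hop} = 73 − 4P_{Hop} + P_{Go} = 0 ⇒ P_{Hop} = 18.25 + 0.25P_{Go}.
At P_{Go} = 26: P_{Hop} = 18.25 + 0.25·26 = 24.75.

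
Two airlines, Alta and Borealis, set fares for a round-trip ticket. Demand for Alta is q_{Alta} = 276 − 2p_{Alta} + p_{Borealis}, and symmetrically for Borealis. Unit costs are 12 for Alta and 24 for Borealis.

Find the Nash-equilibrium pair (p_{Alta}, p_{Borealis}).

Alta's profit: π = (p_{Alta} − 12)(276 − 2p_{Alta} + p_{Borealis}).
∂π/∂p_{Alta} = 300 − 4p_{Alta} + p_{Borealis} = 0 ⇒ p_{Alta} = 75 + 0.25p_{Borealis}.
Similarly p_{Borealis} = 81 + 0.25p_{Alta}.
Solving the two reaction functions simultaneously: (1 − (0.25)(0.25))p_{Alta} = 75 + 0.25·81, so 0.9375p_{Alta} = 95.25 and p_{Alta} = 101.6.
Then p_{Borealis} = 81 + 0.25·101.6 = 106.4.

101.6, 106.4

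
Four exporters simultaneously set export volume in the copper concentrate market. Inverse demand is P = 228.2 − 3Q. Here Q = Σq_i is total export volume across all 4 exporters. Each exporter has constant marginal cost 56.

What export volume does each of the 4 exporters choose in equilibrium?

A representative exporter's profit is π_i = q_i(228.2 − 3Q) − 56q_i, with Q = q_i + Σ_{j≠i} q_j.
First-order condition: 172.2 − 6q_i − 3Σ_{j≠i} q_j = 0.
With identical exporters, set every q_j = q: then 172.2 − 6q − 9q = 0, i.e. q = 172.2/15 = 11.48.

11.48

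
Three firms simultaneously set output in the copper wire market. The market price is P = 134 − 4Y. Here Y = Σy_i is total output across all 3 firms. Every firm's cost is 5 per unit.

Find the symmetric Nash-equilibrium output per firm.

8.0625

A representative firm's profit is π_i = y_i(134 − 4Y) − 5y_i, with Y = y_i + Σ_{j≠i} y_j.
First-order condition: 129 − 8y_i − 4Σ_{j≠i} y_j = 0.
In a symmetric equilibrium every firm chooses the same y, so Σ_{j≠i} y_j = 2y. The condition becomes 129 − 16y = 0, giving y = 129/16 = 8.0625.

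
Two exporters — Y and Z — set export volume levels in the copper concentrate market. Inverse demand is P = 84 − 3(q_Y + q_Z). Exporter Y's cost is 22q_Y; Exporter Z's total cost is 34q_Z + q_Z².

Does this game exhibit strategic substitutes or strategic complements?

Exporter Y's profit: π = q_Y(84 − 3(q_Y + q_Z)) − 22q_Y.
∂π/∂q_Y = 62 − 6q_Y − 3q_Z = 0, so q_Y = 31/3 − 0.5q_Z.
The best-response slope dq_Y/dq_Z = −0.5 < 0: the reaction function is downward-sloping, so the choices are strategic substitutes.

strategic substitutes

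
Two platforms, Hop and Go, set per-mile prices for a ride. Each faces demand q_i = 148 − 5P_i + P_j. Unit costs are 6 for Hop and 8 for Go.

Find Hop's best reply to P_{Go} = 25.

Hop's profit: π = (P_{Hop} − 6)(148 − 5P_{Hop} + P_{Go}).
∂π/∂P_{Hop} = 178 − 10P_{Hop} + P_{Go} = 0 ⇒ P_{Hop} = 17.8 + 0.1P_{Go}.
At P_{Go} = 25: P_{Hop} = 17.8 + 0.1·25 = 20.3.

20.3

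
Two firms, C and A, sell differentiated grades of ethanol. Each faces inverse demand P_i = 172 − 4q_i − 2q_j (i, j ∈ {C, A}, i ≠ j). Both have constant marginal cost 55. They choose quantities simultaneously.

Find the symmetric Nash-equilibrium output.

Firm C's profit: π = q_C(172 − 4q_C − 2q_A) − 55q_C.
∂π/∂q_C = 117 − 8q_C − 2q_A = 0 ⇒ q_C = 14.625 − 0.25q_A.
By symmetry q_A = q_C; substituting into the reaction function, 1.25q_C = 14.625 and q_C = 11.7.

11.7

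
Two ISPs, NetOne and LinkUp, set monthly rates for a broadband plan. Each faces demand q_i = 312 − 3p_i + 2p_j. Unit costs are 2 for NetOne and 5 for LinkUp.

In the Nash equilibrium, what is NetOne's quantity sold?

234.1875

NetOne's profit: π = (p_{NetOne} − 2)(312 − 3p_{NetOne} + 2p_{LinkUp}).
∂π/∂p_{NetOne} = 318 − 6p_{NetOne} + 2p_{LinkUp} = 0 ⇒ p_{NetOne} = 53 + (1/3)p_{LinkUp}.
Similarly p_{LinkUp} = 54.5 + (1/3)p_{NetOne}.
Plugging p_{LinkUp} into NetOne's best response: p_{NetOne} = 53 + (1/3)(54.5 + (1/3)p_{NetOne}) ⇒ (8/9)p_{NetOne} = 427/6, so p_{NetOne} = 80.0625.
Then p_{LinkUp} = 54.5 + (1/3)·80.0625 = 81.1875.
q_{NetOne} = 312 − 3·80.0625 + 2·81.1875 = 234.1875.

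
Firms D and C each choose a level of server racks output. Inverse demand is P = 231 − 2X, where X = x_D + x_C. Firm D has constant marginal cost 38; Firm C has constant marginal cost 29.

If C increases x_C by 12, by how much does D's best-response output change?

-6

Firm D's profit: π = x_D(231 − 2(x_D + x_C)) − 38x_D.
∂π/∂x_D = 193 − 4x_D − 2x_C = 0, so x_D = 48.25 − 0.5x_C.
The reaction-function slope is −0.5, so a 12-unit rise in x_C moves x_D by −0.5 × 12 = −6. D's best response falls — the actions are strategic substitutes.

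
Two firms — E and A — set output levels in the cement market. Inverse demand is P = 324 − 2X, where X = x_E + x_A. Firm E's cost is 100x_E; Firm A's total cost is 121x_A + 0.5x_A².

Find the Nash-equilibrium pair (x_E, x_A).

Firm E's profit: π = x_E(324 − 2(x_E + x_A)) − 100x_E.
∂π/∂x_E = 224 − 4x_E − 2x_A = 0, so x_E = 56 − 0.5x_A.
For A: ∂π/∂x_A = 203 − 5x_A − 2x_E = 0 ⇒ x_A = 40.6 − 0.4x_E.
Plugging x_A into E's best response: x_E = 56 − 0.5(40.6 − 0.4x_E) ⇒ 0.8x_E = 35.7, so x_E = 44.625.
Then x_A = 40.6 − 0.4·44.625 = 22.75.

44.625, 22.75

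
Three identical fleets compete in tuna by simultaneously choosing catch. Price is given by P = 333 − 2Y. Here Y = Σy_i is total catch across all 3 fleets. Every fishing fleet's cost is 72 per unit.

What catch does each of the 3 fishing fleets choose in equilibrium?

A representative fishing fleet's profit is π_i = y_i(333 − 2Y) − 72y_i, with Y = y_i + Σ_{j≠i} y_j.
First-order condition: 261 − 4y_i − 2Σ_{j≠i} y_j = 0.
Imposing symmetry (y_j = y for all j) turns Σ_{j≠i} y_j into 2y, so 261 = 8y and y = 32.625.

32.625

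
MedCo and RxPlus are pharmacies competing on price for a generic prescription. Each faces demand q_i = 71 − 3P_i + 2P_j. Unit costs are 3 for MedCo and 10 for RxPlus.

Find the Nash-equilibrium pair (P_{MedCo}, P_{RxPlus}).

MedCo's profit: π = (P_{MedCo} − 3)(71 − 3P_{MedCo} + 2P_{RxPlus}).
∂π/∂P_{MedCo} = 80 − 6P_{MedCo} + 2P_{RxPlus} = 0 ⇒ P_{MedCo} = 40/3 + (1/3)P_{RxPlus}.
Similarly P_{RxPlus} = 101/6 + (1/3)P_{MedCo}.
Plugging P_{RxPlus} into MedCo's best response: P_{MedCo} = 40/3 + (1/3)(101/6 + (1/3)P_{MedCo}) ⇒ (8/9)P_{MedCo} = 341/18, so P_{MedCo} = 21.3125.
Then P_{RxPlus} = 101/6 + (1/3)·21.3125 = 23.9375.

21.3125, 23.9375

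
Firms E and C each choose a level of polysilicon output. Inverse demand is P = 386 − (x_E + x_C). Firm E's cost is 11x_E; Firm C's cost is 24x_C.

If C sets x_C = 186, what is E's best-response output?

94.5

Firm E's profit: π = x_E(386 − (x_E + x_C)) − 11x_E.
∂π/∂x_E = 375 − 2x_E − x_C = 0, so x_E = 187.5 − 0.5x_C.
At x_C = 186: x_E = 187.5 − 0.5·186 = 94.5.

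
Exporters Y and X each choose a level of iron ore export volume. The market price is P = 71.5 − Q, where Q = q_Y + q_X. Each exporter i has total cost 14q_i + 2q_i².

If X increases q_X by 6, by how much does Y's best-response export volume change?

-1

Exporter Y's profit: π = q_Y(71.5 − (q_Y + q_X)) − 14q_Y − 2q_Y².
∂π/∂q_Y = 57.5 − 6q_Y − q_X = 0, so q_Y = 115/12 − (1/6)q_X.
The reaction-function slope is −1/6, so a 6-unit rise in q_X moves q_Y by −1/6 × 6 = −1. Y's best response falls — the actions are strategic substitutes.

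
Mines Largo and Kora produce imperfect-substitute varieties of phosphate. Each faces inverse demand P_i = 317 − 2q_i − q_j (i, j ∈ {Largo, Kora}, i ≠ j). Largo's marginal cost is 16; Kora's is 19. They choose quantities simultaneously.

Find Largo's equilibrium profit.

Mine Largo's profit: π = q_{Largo}(317 − 2q_{Largo} − q_{Kora}) − 16q_{Largo}.
∂π/∂q_{Largo} = 301 − 4q_{Largo} − q_{Kora} = 0 ⇒ q_{Largo} = 75.25 − 0.25q_{Kora}.
Similarly q_{Kora} = 74.5 − 0.25q_{Largo}.
Plugging q_{Kora} into Largo's best response: q_{Largo} = 75.25 − 0.25(74.5 − 0.25q_{Largo}) ⇒ 0.9375q_{Largo} = 56.625, so q_{Largo} = 60.4.
Then q_{Kora} = 74.5 − 0.25·60.4 = 59.4.
P_{Largo} = 317 − 2·60.4 − 59.4 = 136.8.
Profit = (136.8 − 16)·60.4 = 7296.32.

7296.32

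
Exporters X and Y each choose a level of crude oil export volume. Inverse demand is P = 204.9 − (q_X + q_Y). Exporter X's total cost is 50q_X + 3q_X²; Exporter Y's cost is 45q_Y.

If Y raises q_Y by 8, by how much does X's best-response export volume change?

-1

Exporter X's profit: π = q_X(204.9 − (q_X + q_Y)) − 50q_X − 3q_X².
∂π/∂q_X = 154.9 − 8q_X − q_Y = 0, so q_X = 19.3625 − 0.125q_Y.
The reaction-function slope is −0.125, so an 8-unit rise in q_Y moves q_X by −0.125 × 8 = −1. X's best response falls — the actions are strategic substitutes.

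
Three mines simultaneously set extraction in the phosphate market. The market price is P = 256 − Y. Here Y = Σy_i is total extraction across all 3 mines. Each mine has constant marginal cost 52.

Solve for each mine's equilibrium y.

A representative mine's profit is π_i = y_i(256 − Y) − 52y_i, with Y = y_i + Σ_{j≠i} y_j.
First-order condition: 204 − 2y_i − Σ_{j≠i} y_j = 0.
In a symmetric equilibrium every mine chooses the same y, so Σ_{j≠i} y_j = 2y. The condition becomes 204 − 4y = 0, giving y = 204/4 = 51.

51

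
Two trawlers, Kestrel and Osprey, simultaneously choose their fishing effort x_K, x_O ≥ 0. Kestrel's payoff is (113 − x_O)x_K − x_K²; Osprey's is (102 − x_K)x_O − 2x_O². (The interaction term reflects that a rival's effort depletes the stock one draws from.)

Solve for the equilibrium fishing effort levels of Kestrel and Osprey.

Expanding Kestrel's payoff: 113x_K − x_Ox_K − x_K².
∂π/∂x_K = 113 − x_O − 2x_K = 0, so x_K = 56.5 − 0.5x_O.
Likewise for Osprey: x_O = 25.5 − 0.25x_K.
Plugging x_O into Kestrel's best response: x_K = 56.5 − 0.5(25.5 − 0.25x_K) ⇒ 0.875x_K = 43.75, so x_K = 50.
Then x_O = 25.5 − 0.25·50 = 13.

50, 13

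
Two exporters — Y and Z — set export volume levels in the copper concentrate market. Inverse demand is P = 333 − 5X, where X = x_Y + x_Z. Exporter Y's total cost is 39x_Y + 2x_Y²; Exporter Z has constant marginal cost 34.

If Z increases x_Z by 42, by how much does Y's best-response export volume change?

Exporter Y's profit: π = x_Y(333 − 5(x_Y + x_Z)) − 39x_Y − 2x_Y².
∂π/∂x_Y = 294 − 14x_Y − 5x_Z = 0, so x_Y = 21 − (5/14)x_Z.
The reaction-function slope is −5/14, so a 42-unit rise in x_Z moves x_Y by −5/14 × 42 = −15. Y's best response falls — the actions are strategic substitutes.

-15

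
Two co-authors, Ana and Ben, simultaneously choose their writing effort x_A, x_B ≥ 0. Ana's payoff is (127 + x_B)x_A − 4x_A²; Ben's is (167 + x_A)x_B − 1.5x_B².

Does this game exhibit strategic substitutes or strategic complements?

Expanding Ana's payoff: 127x_A + x_Bx_A − 4x_A².
∂π/∂x_A = 127 + x_B − 8x_A = 0, so x_A = 15.875 + 0.125x_B.
The best-response slope dx_A/dx_B = 0.125 > 0: the reaction function is upward-sloping, so the choices are strategic complements.

strategic complements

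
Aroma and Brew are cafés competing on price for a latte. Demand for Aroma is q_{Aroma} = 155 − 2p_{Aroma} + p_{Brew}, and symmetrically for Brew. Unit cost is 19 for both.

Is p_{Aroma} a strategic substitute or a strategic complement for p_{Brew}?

Aroma's profit: π = (p_{Aroma} − 19)(155 − 2p_{Aroma} + p_{Brew}).
∂π/∂p_{Aroma} = 193 − 4p_{Aroma} + p_{Brew} = 0 ⇒ p_{Aroma} = 48.25 + 0.25p_{Brew}.
The best-response slope dp_{Aroma}/dp_{Brew} = 0.25 > 0: the reaction function is upward-sloping, so the choices are strategic complements.

strategic complements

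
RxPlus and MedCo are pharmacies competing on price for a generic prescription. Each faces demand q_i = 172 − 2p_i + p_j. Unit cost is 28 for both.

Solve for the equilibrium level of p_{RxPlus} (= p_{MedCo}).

76

RxPlus's profit: π = (p_{RxPlus} − 28)(172 − 2p_{RxPlus} + p_{MedCo}).
∂π/∂p_{RxPlus} = 228 − 4p_{RxPlus} + p_{MedCo} = 0 ⇒ p_{RxPlus} = 57 + 0.25p_{MedCo}.
The game is symmetric, so in equilibrium p_{MedCo} = p_{RxPlus}: the reaction function gives 0.75p_{RxPlus} = 57, hence p_{RxPlus} = 76.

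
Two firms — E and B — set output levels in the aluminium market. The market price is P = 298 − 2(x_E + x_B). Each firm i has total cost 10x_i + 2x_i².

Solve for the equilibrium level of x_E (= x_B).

Firm E's profit: π = x_E(298 − 2(x_E + x_B)) − 10x_E − 2x_E².
∂π/∂x_E = 288 − 8x_E − 2x_B = 0, so x_E = 36 − 0.25x_B.
The game is symmetric, so in equilibrium x_B = x_E: the reaction function gives 1.25x_E = 36, hence x_E = 28.8.

28.8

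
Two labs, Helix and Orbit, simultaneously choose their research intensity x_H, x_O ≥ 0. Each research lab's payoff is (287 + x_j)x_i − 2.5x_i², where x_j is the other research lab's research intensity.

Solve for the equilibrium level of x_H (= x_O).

71.75

Helix's payoff is (287 + x_O)x_H − 2.5x_H².
∂π/∂x_H = 287 + x_O − 5x_H = 0, so x_H = 57.4 + 0.2x_O.
Setting x_H = x_O in the reaction function: x_H = 57.4 + 0.2x_H, so x_H = 57.4 / 0.8 = 71.75.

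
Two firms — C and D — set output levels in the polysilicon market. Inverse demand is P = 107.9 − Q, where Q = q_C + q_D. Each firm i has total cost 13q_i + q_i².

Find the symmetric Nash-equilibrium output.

Firm C's profit: π = q_C(107.9 − (q_C + q_D)) − 13q_C − q_C².
∂π/∂q_C = 94.9 − 4q_C − q_D = 0, so q_C = 23.725 − 0.25q_D.
Setting q_C = q_D in the reaction function: q_C = 23.725 − 0.25q_C, so q_C = 23.725 / 1.25 = 18.98.

18.98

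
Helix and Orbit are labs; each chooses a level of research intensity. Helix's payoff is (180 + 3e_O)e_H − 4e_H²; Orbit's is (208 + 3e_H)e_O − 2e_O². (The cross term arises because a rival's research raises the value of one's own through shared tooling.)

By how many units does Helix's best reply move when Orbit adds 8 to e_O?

Expanding Helix's payoff: 180e_H + 3e_Oe_H − 4e_H².
∂π/∂e_H = 180 + 3e_O − 8e_H = 0, so e_H = 22.5 + 0.375e_O.
The reaction-function slope is 0.375, so an 8-unit rise in e_O moves e_H by 0.375 × 8 = 3. Helix's best response rises — the actions are strategic complements.

3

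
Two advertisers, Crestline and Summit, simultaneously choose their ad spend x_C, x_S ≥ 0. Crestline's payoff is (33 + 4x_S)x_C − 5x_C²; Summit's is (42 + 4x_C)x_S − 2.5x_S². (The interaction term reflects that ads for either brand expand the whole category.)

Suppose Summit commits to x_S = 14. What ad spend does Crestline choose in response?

Expanding Crestline's payoff: 33x_C + 4x_Sx_C − 5x_C².
∂π/∂x_C = 33 + 4x_S − 10x_C = 0, so x_C = 3.3 + 0.4x_S.
At x_S = 14: x_C = 3.3 + 0.4·14 = 8.9.

8.9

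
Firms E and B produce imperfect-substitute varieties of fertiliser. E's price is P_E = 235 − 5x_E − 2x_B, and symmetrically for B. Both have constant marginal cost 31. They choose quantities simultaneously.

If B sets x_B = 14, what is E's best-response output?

Firm E's profit: π = x_E(235 − 5x_E − 2x_B) − 31x_E.
∂π/∂x_E = 204 − 10x_E − 2x_B = 0 ⇒ x_E = 20.4 − 0.2x_B.
At x_B = 14: x_E = 20.4 − 0.2·14 = 17.6.

17.6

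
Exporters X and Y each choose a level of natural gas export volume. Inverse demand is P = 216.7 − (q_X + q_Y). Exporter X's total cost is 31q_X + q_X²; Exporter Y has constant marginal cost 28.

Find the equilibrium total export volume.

107.4

Exporter X's profit: π = q_X(216.7 − (q_X + q_Y)) − 31q_X − q_X².
∂π/∂q_X = 185.7 − 4q_X − q_Y = 0, so q_X = 46.425 − 0.25q_Y.
For Y: ∂π/∂q_Y = 188.7 − 2q_Y − q_X = 0 ⇒ q_Y = 94.35 − 0.5q_X.
Plugging q_Y into X's best response: q_X = 46.425 − 0.25(94.35 − 0.5q_X) ⇒ 0.875q_X = 22.8375, so q_X = 26.1.
Then q_Y = 94.35 − 0.5·26.1 = 81.3.
Total export volume: 26.1 + 81.3 = 107.4.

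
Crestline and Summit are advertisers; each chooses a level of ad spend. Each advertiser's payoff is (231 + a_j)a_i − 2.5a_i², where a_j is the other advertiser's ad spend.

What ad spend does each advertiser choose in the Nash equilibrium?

Crestline's payoff is (231 + a_S)a_C − 2.5a_C².
∂π/∂a_C = 231 + a_S − 5a_C = 0, so a_C = 46.2 + 0.2a_S.
The game is symmetric, so in equilibrium a_S = a_C: the reaction function gives 0.8a_C = 46.2, hence a_C = 57.75.

57.75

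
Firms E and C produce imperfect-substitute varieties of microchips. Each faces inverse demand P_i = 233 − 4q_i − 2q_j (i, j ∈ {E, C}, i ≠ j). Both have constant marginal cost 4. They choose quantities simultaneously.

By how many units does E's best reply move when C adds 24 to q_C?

Firm E's profit: π = q_E(233 − 4q_E − 2q_C) − 4q_E.
∂π/∂q_E = 229 − 8q_E − 2q_C = 0 ⇒ q_E = 28.625 − 0.25q_C.
The reaction-function slope is −0.25, so a 24-unit rise in q_C moves q_E by −0.25 × 24 = −6. E's best response falls — the actions are strategic substitutes.

-6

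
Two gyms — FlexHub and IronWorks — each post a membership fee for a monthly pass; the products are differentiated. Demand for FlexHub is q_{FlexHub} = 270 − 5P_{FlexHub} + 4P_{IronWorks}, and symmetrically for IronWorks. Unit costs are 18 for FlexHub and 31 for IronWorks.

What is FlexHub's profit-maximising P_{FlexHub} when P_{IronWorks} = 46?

FlexHub's profit: π = (P_{FlexHub} − 18)(270 − 5P_{FlexHub} + 4P_{IronWorks}).
∂π/∂P_{FlexHub} = 360 − 10P_{FlexHub} + 4P_{IronWorks} = 0 ⇒ P_{FlexHub} = 36 + 0.4P_{IronWorks}.
At P_{IronWorks} = 46: P_{FlexHub} = 36 + 0.4·46 = 54.4.

54.4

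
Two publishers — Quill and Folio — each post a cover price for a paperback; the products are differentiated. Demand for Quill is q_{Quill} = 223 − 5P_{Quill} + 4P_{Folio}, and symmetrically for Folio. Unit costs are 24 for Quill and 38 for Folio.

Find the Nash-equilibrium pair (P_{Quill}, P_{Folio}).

60.5, 65.5

Quill's profit: π = (P_{Quill} − 24)(223 − 5P_{Quill} + 4P_{Folio}).
∂π/∂P_{Quill} = 343 − 10P_{Quill} + 4P_{Folio} = 0 ⇒ P_{Quill} = 34.3 + 0.4P_{Folio}.
Similarly P_{Folio} = 41.3 + 0.4P_{Quill}.
Plugging P_{Folio} into Quill's best response: P_{Quill} = 34.3 + 0.4(41.3 + 0.4P_{Quill}) ⇒ 0.84P_{Quill} = 50.82, so P_{Quill} = 60.5.
Then P_{Folio} = 41.3 + 0.4·60.5 = 65.5.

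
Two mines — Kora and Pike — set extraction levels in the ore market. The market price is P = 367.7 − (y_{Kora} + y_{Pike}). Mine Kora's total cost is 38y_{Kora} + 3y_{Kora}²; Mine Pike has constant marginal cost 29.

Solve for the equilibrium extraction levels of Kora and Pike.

21.38, 158.66

Mine Kora's profit: π = y_{Kora}(367.7 − (y_{Kora} + y_{Pike})) − 38y_{Kora} − 3y_{Kora}².
∂π/∂y_{Kora} = 329.7 − 8y_{Kora} − y_{Pike} = 0, so y_{Kora} = 41.2125 − 0.125y_{Pike}.
For Pike: ∂π/∂y_{Pike} = 338.7 − 2y_{Pike} − y_{Kora} = 0 ⇒ y_{Pike} = 169.35 − 0.5y_{Kora}.
Plugging y_{Pike} into Kora's best response: y_{Kora} = 41.2125 − 0.125(169.35 − 0.5y_{Kora}) ⇒ 0.9375y_{Kora} = 3207/160, so y_{Kora} = 21.38.
Then y_{Pike} = 169.35 − 0.5·21.38 = 158.66.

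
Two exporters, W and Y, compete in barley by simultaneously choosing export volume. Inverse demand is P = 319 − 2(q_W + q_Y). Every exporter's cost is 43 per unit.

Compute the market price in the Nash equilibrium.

Exporter W's profit: π = q_W(319 − 2(q_W + q_Y)) − 43q_W.
∂π/∂q_W = 276 − 4q_W − 2q_Y = 0, so q_W = 69 − 0.5q_Y.
The game is symmetric, so in equilibrium q_Y = q_W: the reaction function gives 1.5q_W = 69, hence q_W = 46.
Equilibrium price: P = 319 − 2·92 = 135.

135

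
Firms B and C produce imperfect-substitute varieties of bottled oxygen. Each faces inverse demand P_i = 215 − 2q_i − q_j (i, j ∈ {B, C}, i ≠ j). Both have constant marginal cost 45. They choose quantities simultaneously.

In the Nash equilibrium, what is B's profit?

2312

Firm B's profit: π = q_B(215 − 2q_B − q_C) − 45q_B.
∂π/∂q_B = 170 − 4q_B − q_C = 0 ⇒ q_B = 42.5 − 0.25q_C.
The game is symmetric, so in equilibrium q_C = q_B: the reaction function gives 1.25q_B = 42.5, hence q_B = 34.
P_B = 215 − 2·34 − 34 = 113.
Profit = (113 − 45)·34 = 2312.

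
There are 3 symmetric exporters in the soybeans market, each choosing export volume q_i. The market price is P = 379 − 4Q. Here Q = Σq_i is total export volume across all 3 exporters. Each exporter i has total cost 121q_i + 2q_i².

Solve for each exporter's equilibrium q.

12.9

A representative exporter's profit is π_i = q_i(379 − 4Q) − 121q_i − 2q_i², with Q = q_i + Σ_{j≠i} q_j.
First-order condition: 258 − 12q_i − 4Σ_{j≠i} q_j = 0.
Imposing symmetry (q_j = q for all j) turns Σ_{j≠i} q_j into 2q, so 258 = 20q and q = 12.9.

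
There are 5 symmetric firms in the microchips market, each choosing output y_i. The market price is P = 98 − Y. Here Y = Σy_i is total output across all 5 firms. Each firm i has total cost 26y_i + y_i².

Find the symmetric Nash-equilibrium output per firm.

9

A representative firm's profit is π_i = y_i(98 − Y) − 26y_i − y_i², with Y = y_i + Σ_{j≠i} y_j.
First-order condition: 72 − 4y_i − Σ_{j≠i} y_j = 0.
Imposing symmetry (y_j = y for all j) turns Σ_{j≠i} y_j into 4y, so 72 = 8y and y = 9.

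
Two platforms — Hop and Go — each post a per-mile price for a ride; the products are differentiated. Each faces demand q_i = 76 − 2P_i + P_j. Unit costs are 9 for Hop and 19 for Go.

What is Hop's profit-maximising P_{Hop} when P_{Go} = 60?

38.5

Hop's profit: π = (P_{Hop} − 9)(76 − 2P_{Hop} + P_{Go}).
∂π/∂P_{Hop} = 94 − 4P_{Hop} + P_{Go} = 0 ⇒ P_{Hop} = 23.5 + 0.25P_{Go}.
At P_{Go} = 60: P_{Hop} = 23.5 + 0.25·60 = 38.5.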